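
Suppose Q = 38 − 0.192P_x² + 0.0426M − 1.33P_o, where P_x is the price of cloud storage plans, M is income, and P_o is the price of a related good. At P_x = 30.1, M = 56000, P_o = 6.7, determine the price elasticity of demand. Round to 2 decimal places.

Substituting, Q = 38 − 0.192(30.1)² + 0.0426(56000) − 1.33(6.7) = 38 − 173.9539 + 2385.6 − 8.911 = 2240.7351.
∂Q/∂P_x = −2·0.192·P_x = -11.5584, so E_p = -11.5584·(30.1/2240.7351) ≈ -0.16.
|E_p| < 1: demand is inelastic.

-0.16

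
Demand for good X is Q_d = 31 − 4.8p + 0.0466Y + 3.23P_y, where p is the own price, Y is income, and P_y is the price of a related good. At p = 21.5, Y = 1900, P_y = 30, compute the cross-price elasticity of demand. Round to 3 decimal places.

First evaluate Q_d: 31 − 4.8(21.5) + 0.0466(1900) + 3.23(30) = 31 − 103.2 + 88.54 + 96.9 = 113.24.
∂Q_d/∂P_y = +3.23, so E_xy = 3.23·(30/113.24) ≈ 0.856.
E_xy > 0: the goods are substitutes.

0.856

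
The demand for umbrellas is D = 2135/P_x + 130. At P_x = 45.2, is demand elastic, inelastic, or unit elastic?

At P_x = 45.2, D = 177.2345.
dD/dP_x = −2135/P_x² = −1.045.
Point elasticity E = (dD/dP_x)·(P_x/D) = -1.045 × 45.2/177.2345 ≈ -0.267.
|E| ≈ 0.267 < 1, so demand is inelastic.

inelastic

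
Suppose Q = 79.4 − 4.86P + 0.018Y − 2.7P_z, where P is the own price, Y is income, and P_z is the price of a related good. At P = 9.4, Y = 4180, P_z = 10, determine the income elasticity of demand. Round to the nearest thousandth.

Evaluating quantity at (P, Y, P_z) gives Q = 79.4 − 4.86(9.4) + 0.018(4180) − 2.7(10) = 79.4 − 45.684 + 75.24 − 27 = 81.956.
∂Q/∂Y = +0.018, so E_I = 0.018·(4180/81.956) ≈ 0.918.
E_I ∈ (0,1): normal good (necessity).

0.918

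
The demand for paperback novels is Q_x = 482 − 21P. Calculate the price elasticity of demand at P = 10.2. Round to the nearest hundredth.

At P = 10.2, Q_x = 267.8.
dQ_x/dP = −21.
Point elasticity E = (dQ_x/dP)·(P/Q_x) = -21 × 10.2/267.8 ≈ -0.80.
|E| < 1, so demand is inelastic at this price.

-0.80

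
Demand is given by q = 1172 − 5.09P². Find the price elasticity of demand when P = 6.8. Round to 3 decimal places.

-0.503

At P = 6.8, q = 936.6384.
dq/dP = −2·5.09·P = −69.224.
Point elasticity E = (dq/dP)·(P/q) = -69.224 × 6.8/936.6384 ≈ -0.503.
|E| < 1, so demand is inelastic at this price.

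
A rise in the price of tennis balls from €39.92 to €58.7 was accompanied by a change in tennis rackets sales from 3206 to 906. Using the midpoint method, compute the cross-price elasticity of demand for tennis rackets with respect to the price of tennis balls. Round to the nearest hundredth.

%ΔQ_x = (906 − 3206)/[(3206+906)/2] = -2300/2056 ≈ -1.1187.
%ΔP_y = (58.7 − 39.92)/[(39.92+58.7)/2] ≈ 0.3809.
E_xy = -1.1187/0.3809 ≈ -2.94.
E_xy < 0, so tennis rackets and tennis balls are complements.

-2.94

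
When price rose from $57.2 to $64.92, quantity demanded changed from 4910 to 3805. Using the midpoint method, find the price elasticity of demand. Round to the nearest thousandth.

%Δq = (3805 − 4910)/[(4910 + 3805)/2] = -1105/4357.5 ≈ -0.2536.
%ΔP = (64.92 − 57.2)/[(57.2 + 64.92)/2] = 7.72/61.06 ≈ 0.1264.
Arc elasticity E = %Δq/%ΔP ≈ -0.2536/0.1264 ≈ -2.006.
|E| > 1: demand is elastic over this range.

-2.006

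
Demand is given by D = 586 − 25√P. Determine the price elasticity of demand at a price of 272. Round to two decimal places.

At P = 272, D = 173.6894.
dD/dP = −25/(2√P) = −25/(2·16.4924).
Point elasticity E = (dD/dP)·(P/D) = -0.7579 × 272/173.6894 ≈ -1.19.
|E| > 1, so demand is elastic at this price.

-1.19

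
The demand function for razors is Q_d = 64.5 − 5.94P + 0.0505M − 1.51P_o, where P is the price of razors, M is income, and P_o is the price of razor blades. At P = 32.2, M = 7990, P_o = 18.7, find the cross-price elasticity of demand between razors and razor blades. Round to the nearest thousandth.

-0.114

Evaluating quantity at (P, M, P_o) gives Q_d = 64.5 − 5.94(32.2) + 0.0505(7990) − 1.51(18.7) = 64.5 − 191.268 + 403.495 − 28.237 = 248.49.
∂Q_d/∂P_o = −1.51, so E_xy = -1.51·(18.7/248.49) ≈ -0.114.
E_xy < 0: the goods are complements.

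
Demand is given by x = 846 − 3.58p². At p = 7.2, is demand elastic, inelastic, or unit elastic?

At p = 7.2, x = 660.4128.
dx/dp = −2·3.58·p = −51.552.
Point elasticity E = (dx/dp)·(p/x) = -51.552 × 7.2/660.4128 ≈ -0.562.
|E| ≈ 0.562 < 1, so demand is inelastic.

inelastic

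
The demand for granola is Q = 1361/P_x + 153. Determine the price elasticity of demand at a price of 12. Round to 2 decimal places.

-0.43

At P_x = 12, Q = 266.4167.
dQ/dP_x = −1361/P_x² = −9.4514.
Point elasticity E = (dQ/dP_x)·(P_x/Q) = -9.4514 × 12/266.4167 ≈ -0.43.
|E| < 1, so demand is inelastic at this price.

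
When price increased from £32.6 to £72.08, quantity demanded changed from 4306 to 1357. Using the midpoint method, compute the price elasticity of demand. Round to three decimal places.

-1.381

%ΔQ = (1357 − 4306)/[(4306 + 1357)/2] = -2949/2831.5 ≈ -1.0415.
%ΔP = (72.08 − 32.6)/[(32.6 + 72.08)/2] = 39.48/52.34 ≈ 0.7543.
Arc elasticity E = %ΔQ/%ΔP ≈ -1.0415/0.7543 ≈ -1.381.
|E| > 1: demand is elastic over this range.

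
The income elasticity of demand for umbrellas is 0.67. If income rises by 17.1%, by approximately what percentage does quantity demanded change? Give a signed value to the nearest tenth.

11.5

%ΔQ ≈ E × %ΔI = (0.67) × (17.1%) ≈ 11.5%.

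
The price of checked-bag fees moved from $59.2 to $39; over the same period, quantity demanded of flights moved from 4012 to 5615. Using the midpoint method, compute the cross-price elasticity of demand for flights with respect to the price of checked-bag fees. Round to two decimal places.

%ΔQ_x = (5615 − 4012)/[(4012+5615)/2] = 1603/4813.5 ≈ 0.3330.
%ΔP_y = (39 − 59.2)/[(59.2+39)/2] ≈ -0.4114.
E_xy = 0.3330/-0.4114 ≈ -0.81.
E_xy < 0, so flights and checked-bag fees are complements.

-0.81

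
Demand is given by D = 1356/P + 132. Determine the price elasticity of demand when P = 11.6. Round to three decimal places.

At P = 11.6, D = 248.8966.
dD/dP = −1356/P² = −10.0773.
Point elasticity E = (dD/dP)·(P/D) = -10.0773 × 11.6/248.8966 ≈ -0.470.
|E| < 1, so demand is inelastic at this price.

-0.470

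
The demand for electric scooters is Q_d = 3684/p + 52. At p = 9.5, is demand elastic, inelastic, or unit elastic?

inelastic

At p = 9.5, Q_d = 439.7895.
dQ_d/dp = −3684/p² = −40.8199.
Point elasticity E = (dQ_d/dp)·(p/Q_d) = -40.8199 × 9.5/439.7895 ≈ -0.882.
|E| ≈ 0.882 < 1, so demand is inelastic.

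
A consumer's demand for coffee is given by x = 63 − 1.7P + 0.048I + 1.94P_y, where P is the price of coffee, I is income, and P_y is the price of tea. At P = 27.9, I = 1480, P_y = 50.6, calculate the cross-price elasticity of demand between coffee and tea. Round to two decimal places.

0.53

First evaluate x: 63 − 1.7(27.9) + 0.048(1480) + 1.94(50.6) = 63 − 47.43 + 71.04 + 98.164 = 184.774.
∂x/∂P_y = +1.94, so E_xy = 1.94·(50.6/184.774) ≈ 0.53.
E_xy > 0: the goods are substitutes.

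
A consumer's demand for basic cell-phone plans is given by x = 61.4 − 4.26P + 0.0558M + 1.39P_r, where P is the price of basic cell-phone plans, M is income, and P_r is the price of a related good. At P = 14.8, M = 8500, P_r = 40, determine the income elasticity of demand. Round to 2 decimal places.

x = 61.4 − 4.26(14.8) + 0.0558(8500) + 1.39(40) = 61.4 − 63.048 + 474.3 + 55.6 = 528.252.
∂x/∂M = +0.0558, so E_I = 0.0558·(8500/528.252) ≈ 0.90.
E_I ∈ (0,1): normal good (necessity).

0.90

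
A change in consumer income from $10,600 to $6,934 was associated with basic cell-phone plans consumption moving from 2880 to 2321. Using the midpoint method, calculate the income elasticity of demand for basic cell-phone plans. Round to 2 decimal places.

0.51

%ΔQ = (2321 − 2880)/[(2880+2321)/2] = -559/2600.5 ≈ -0.2150.
%ΔI = (6,934 − 10,600)/[(10,600+6,934)/2] = -3666/8767 ≈ -0.4182.
E_I = %ΔQ/%ΔI ≈ 0.51.
E_I ∈ (0,1): normal good (necessity).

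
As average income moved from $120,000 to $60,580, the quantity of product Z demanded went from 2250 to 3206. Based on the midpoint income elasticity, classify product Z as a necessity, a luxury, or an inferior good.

%ΔQ = (3206 − 2250)/[(2250+3206)/2] = 956/2728 ≈ 0.3504.
%ΔI = (60,580 − 120,000)/[(120,000+60,580)/2] = -59420/90290 ≈ -0.6581.
E_I = %ΔQ/%ΔI ≈ -0.533.
E_I < 0: inferior good.

inferior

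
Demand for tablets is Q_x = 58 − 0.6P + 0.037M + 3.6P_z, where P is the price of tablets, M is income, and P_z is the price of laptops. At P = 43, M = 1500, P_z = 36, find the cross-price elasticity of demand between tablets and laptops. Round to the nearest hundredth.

Substituting, Q_x = 58 − 0.6(43) + 0.037(1500) + 3.6(36) = 58 − 25.8 + 55.5 + 129.6 = 217.3.
∂Q_x/∂P_z = +3.6, so E_xy = 3.6·(36/217.3) ≈ 0.60.
E_xy > 0: the goods are substitutes.

0.60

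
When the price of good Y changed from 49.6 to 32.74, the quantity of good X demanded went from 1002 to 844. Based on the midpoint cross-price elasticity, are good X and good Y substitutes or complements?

substitutes

%ΔQ_x = (844 − 1002)/[(1002+844)/2] = -158/923 ≈ -0.1712.
%ΔP_y = (32.74 − 49.6)/[(49.6+32.74)/2] ≈ -0.4095.
E_xy = -0.1712/-0.4095 ≈ 0.418.
E_xy > 0, so the goods are substitutes.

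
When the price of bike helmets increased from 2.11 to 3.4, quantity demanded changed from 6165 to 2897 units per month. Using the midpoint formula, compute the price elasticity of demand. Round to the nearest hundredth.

%ΔQ = (2897 − 6165)/[(6165 + 2897)/2] = -3268/4531 ≈ -0.7213.
%Δp = (3.4 − 2.11)/[(2.11 + 3.4)/2] = 1.29/2.755 ≈ 0.4682.
Arc elasticity E = %ΔQ/%Δp ≈ -0.7213/0.4682 ≈ -1.54.
|E| > 1: demand is elastic over this range.

-1.54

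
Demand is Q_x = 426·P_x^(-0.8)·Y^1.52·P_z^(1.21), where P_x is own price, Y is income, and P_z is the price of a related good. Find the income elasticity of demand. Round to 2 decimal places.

For a Cobb–Douglas (constant-elasticity) form Q_x = A·Y^α·…, the elasticity with respect to Y equals the exponent α at every point.
Here the exponent on Y is 1.52, so the income elasticity of demand is 1.52.

1.52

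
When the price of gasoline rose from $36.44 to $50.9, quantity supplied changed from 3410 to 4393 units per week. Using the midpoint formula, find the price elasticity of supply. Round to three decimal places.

0.761

%ΔQ = (4393 − 3410)/[(3410 + 4393)/2] = 983/3901.5 ≈ 0.2520.
%ΔP = (50.9 − 36.44)/[(36.44 + 50.9)/2] = 14.46/43.67 ≈ 0.3311.
Arc elasticity E = %ΔQ/%ΔP ≈ 0.2520/0.3311 ≈ 0.761.
|E| < 1: supply is inelastic over this range.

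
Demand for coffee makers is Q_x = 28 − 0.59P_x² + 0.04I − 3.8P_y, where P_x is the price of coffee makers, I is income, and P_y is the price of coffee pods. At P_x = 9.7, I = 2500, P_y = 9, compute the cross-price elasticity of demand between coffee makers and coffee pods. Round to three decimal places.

-0.893

Evaluating quantity at (P_x, I, P_y) gives Q_x = 28 − 0.59(9.7)² + 0.04(2500) − 3.8(9) = 28 − 55.5131 + 100 − 34.2 = 38.2869.
∂Q_x/∂P_y = −3.8, so E_xy = -3.8·(9/38.2869) ≈ -0.893.
E_xy < 0: the goods are complements.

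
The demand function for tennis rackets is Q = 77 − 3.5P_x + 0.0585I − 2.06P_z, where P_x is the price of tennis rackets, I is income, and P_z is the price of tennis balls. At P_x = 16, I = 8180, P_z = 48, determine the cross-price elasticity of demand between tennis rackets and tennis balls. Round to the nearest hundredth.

-0.25

Substituting, Q = 77 − 3.5(16) + 0.0585(8180) − 2.06(48) = 77 − 56 + 478.53 − 98.88 = 400.65.
∂Q/∂P_z = −2.06, so E_xy = -2.06·(48/400.65) ≈ -0.25.
E_xy < 0: the goods are complements.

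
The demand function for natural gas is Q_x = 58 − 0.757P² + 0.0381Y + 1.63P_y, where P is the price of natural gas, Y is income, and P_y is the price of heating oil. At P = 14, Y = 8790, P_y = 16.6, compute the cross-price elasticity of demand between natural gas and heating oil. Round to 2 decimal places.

0.10

At the given point, Q_x = 58 − 0.757(14)² + 0.0381(8790) + 1.63(16.6) = 58 − 148.372 + 334.899 + 27.058 = 271.585.
∂Q_x/∂P_y = +1.63, so E_xy = 1.63·(16.6/271.585) ≈ 0.10.
E_xy > 0: the goods are substitutes.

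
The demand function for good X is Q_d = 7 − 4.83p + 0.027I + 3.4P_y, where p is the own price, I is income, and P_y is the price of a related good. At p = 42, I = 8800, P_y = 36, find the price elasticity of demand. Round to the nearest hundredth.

-1.24

At the given point, Q_d = 7 − 4.83(42) + 0.027(8800) + 3.4(36) = 7 − 202.86 + 237.6 + 122.4 = 164.14.
∂Q_d/∂p = −4.83, so E_p = (−4.83)·(42/164.14) ≈ -1.24.
|E_p| > 1: demand is elastic.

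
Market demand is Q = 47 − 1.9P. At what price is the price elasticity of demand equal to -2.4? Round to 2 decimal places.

17.46

Set −bP/(a − bP) = −2.4 ⇒ bP = 2.4(a − bP) ⇒ bP(1+2.4) = 2.4·a.
P = 2.4·47/(1.9·3.4) ≈ 17.46.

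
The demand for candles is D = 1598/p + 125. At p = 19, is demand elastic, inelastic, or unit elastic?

At p = 19, D = 209.1053.
dD/dp = −1598/p² = −4.4266.
Point elasticity E = (dD/dp)·(p/D) = -4.4266 × 19/209.1053 ≈ -0.402.
|E| ≈ 0.402 < 1, so demand is inelastic.

inelastic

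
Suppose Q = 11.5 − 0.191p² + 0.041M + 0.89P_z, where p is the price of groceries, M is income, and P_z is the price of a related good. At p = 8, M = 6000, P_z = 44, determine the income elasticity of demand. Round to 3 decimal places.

Substituting, Q = 11.5 − 0.191(8)² + 0.041(6000) + 0.89(44) = 11.5 − 12.224 + 246 + 39.16 = 284.436.
∂Q/∂M = +0.041, so E_I = 0.041·(6000/284.436) ≈ 0.865.
E_I ∈ (0,1): normal good (necessity).

0.865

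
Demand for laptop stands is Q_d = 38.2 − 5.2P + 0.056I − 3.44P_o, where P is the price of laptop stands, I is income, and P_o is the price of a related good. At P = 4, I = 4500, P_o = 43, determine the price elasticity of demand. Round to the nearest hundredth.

-0.17

First evaluate Q_d: 38.2 − 5.2(4) + 0.056(4500) − 3.44(43) = 38.2 − 20.8 + 252 − 147.92 = 121.48.
∂Q_d/∂P = −5.2, so E_p = (−5.2)·(4/121.48) ≈ -0.17.
|E_p| < 1: demand is inelastic.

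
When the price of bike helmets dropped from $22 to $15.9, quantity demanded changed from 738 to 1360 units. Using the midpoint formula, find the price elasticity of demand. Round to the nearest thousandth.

%Δq = (1360 − 738)/[(738 + 1360)/2] = 622/1049 ≈ 0.5929.
%Δp = (15.9 − 22)/[(22 + 15.9)/2] = -6.1/18.95 ≈ -0.3219.
Arc elasticity E = %Δq/%Δp ≈ 0.5929/-0.3219 ≈ -1.842.
|E| > 1: demand is elastic over this range.

-1.842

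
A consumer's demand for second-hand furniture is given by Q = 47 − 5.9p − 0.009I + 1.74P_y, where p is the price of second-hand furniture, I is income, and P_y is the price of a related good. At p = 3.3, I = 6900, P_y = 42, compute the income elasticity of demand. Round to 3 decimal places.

Substituting, Q = 47 − 5.9(3.3) − 0.009(6900) + 1.74(42) = 47 − 19.47 − 62.1 + 73.08 = 38.51.
∂Q/∂I = −0.009, so E_I = -0.009·(6900/38.51) ≈ -1.613.
E_I < 0: inferior good.

-1.613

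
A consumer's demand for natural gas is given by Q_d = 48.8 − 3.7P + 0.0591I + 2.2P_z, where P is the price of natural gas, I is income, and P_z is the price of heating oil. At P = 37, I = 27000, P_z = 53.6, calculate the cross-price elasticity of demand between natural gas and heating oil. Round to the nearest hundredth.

At the given point, Q_d = 48.8 − 3.7(37) + 0.0591(27000) + 2.2(53.6) = 48.8 − 136.9 + 1595.7 + 117.92 = 1625.52.
∂Q_d/∂P_z = +2.2, so E_xy = 2.2·(53.6/1625.52) ≈ 0.07.
E_xy > 0: the goods are substitutes.

0.07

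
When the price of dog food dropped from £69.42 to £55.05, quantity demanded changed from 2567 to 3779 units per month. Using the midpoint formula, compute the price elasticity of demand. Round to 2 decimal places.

-1.65

%Δq = (3779 − 2567)/[(2567 + 3779)/2] = 1212/3173 ≈ 0.3820.
%Δp = (55.05 − 69.42)/[(69.42 + 55.05)/2] = -14.37/62.235 ≈ -0.2309.
Arc elasticity E = %Δq/%Δp ≈ 0.3820/-0.2309 ≈ -1.65.
|E| > 1: demand is elastic over this range.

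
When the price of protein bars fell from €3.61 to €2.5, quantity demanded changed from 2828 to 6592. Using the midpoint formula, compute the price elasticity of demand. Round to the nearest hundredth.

-2.20

%Δq = (6592 − 2828)/[(2828 + 6592)/2] = 3764/4710 ≈ 0.7992.
%ΔP = (2.5 − 3.61)/[(3.61 + 2.5)/2] = -1.11/3.055 ≈ -0.3633.
Arc elasticity E = %Δq/%ΔP ≈ 0.7992/-0.3633 ≈ -2.20.
|E| > 1: demand is elastic over this range.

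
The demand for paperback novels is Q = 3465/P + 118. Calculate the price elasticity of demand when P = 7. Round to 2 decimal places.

-0.81

At P = 7, Q = 613.
dQ/dP = −3465/P² = −70.7143.
Point elasticity E = (dQ/dP)·(P/Q) = -70.7143 × 7/613 ≈ -0.81.
|E| < 1, so demand is inelastic at this price.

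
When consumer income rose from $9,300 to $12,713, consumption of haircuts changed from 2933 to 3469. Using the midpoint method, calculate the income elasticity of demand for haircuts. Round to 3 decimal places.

0.540

%ΔQ = (3469 − 2933)/[(2933+3469)/2] = 536/3201 ≈ 0.1674.
%ΔI = (12,713 − 9,300)/[(9,300+12,713)/2] = 3413/11006.5 ≈ 0.3101.
E_I = %ΔQ/%ΔI ≈ 0.540.
E_I ∈ (0,1): normal good (necessity).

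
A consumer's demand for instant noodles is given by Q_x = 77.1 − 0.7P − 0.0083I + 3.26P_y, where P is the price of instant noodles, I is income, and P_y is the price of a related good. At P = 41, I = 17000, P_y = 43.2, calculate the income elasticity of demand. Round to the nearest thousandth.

-2.932

Q_x = 77.1 − 0.7(41) − 0.0083(17000) + 3.26(43.2) = 77.1 − 28.7 − 141.1 + 140.832 = 48.132.
∂Q_x/∂I = −0.0083, so E_I = -0.0083·(17000/48.132) ≈ -2.932.
E_I < 0: inferior good.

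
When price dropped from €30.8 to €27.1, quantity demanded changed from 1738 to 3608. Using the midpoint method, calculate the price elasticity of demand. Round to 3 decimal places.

-5.474

%Δq = (3608 − 1738)/[(1738 + 3608)/2] = 1870/2673 ≈ 0.6996.
%ΔP = (27.1 − 30.8)/[(30.8 + 27.1)/2] = -3.7/28.95 ≈ -0.1278.
Arc elasticity E = %Δq/%ΔP ≈ 0.6996/-0.1278 ≈ -5.474.
|E| > 1: demand is elastic over this range.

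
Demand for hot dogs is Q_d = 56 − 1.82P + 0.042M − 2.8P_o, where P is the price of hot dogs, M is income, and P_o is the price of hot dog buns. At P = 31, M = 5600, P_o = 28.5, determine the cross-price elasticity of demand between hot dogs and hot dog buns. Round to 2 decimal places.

First evaluate Q_d: 56 − 1.82(31) + 0.042(5600) − 2.8(28.5) = 56 − 56.42 + 235.2 − 79.8 = 154.98.
∂Q_d/∂P_o = −2.8, so E_xy = -2.8·(28.5/154.98) ≈ -0.51.
E_xy < 0: the goods are complements.

-0.51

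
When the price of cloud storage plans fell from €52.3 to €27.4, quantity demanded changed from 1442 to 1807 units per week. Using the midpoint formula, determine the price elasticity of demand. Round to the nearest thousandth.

-0.360

%ΔQ = (1807 − 1442)/[(1442 + 1807)/2] = 365/1624.5 ≈ 0.2247.
%ΔP = (27.4 − 52.3)/[(52.3 + 27.4)/2] = -24.9/39.85 ≈ -0.6248.
Arc elasticity E = %ΔQ/%ΔP ≈ 0.2247/-0.6248 ≈ -0.360.
|E| < 1: demand is inelastic over this range.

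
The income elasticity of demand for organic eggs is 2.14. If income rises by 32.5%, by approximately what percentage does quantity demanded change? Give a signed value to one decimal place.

%ΔQ ≈ E × %ΔI = (2.14) × (32.5%) ≈ 69.6%.

69.6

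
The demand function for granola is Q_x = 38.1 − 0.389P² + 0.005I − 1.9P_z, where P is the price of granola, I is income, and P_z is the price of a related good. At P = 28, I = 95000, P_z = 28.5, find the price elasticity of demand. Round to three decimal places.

Q_x = 38.1 − 0.389(28)² + 0.005(95000) − 1.9(28.5) = 38.1 − 304.976 + 475 − 54.15 = 153.974.
∂Q_x/∂P = −2·0.389·P = -21.784, so E_p = -21.784·(28/153.974) ≈ -3.961.
|E_p| > 1: demand is elastic.

-3.961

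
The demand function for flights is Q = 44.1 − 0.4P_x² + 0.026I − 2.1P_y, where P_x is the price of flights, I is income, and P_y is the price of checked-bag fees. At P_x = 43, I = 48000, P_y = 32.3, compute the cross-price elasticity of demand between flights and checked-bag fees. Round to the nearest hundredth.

-0.14

At the given point, Q = 44.1 − 0.4(43)² + 0.026(48000) − 2.1(32.3) = 44.1 − 739.6 + 1248 − 67.83 = 484.67.
∂Q/∂P_y = −2.1, so E_xy = -2.1·(32.3/484.67) ≈ -0.14.
E_xy < 0: the goods are complements.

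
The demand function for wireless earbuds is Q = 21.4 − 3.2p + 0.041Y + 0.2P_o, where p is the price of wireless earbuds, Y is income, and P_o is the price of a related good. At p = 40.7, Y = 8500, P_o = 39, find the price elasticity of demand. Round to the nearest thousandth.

-0.526

Substituting, Q = 21.4 − 3.2(40.7) + 0.041(8500) + 0.2(39) = 21.4 − 130.24 + 348.5 + 7.8 = 247.46.
∂Q/∂p = −3.2, so E_p = (−3.2)·(40.7/247.46) ≈ -0.526.
|E_p| < 1: demand is inelastic.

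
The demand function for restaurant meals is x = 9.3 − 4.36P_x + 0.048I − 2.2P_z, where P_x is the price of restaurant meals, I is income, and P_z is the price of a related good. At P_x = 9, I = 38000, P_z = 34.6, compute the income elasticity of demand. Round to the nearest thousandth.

1.062

Substituting, x = 9.3 − 4.36(9) + 0.048(38000) − 2.2(34.6) = 9.3 − 39.24 + 1824 − 76.12 = 1717.94.
∂x/∂I = +0.048, so E_I = 0.048·(38000/1717.94) ≈ 1.062.
E_I > 1: normal good (luxury).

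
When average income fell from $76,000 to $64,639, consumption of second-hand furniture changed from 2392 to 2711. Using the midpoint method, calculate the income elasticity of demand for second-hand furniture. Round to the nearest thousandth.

-0.774

%ΔQ = (2711 − 2392)/[(2392+2711)/2] = 319/2551.5 ≈ 0.1250.
%ΔI = (64,639 − 76,000)/[(76,000+64,639)/2] = -11361/70319.5 ≈ -0.1616.
E_I = %ΔQ/%ΔI ≈ -0.774.
E_I < 0: inferior good.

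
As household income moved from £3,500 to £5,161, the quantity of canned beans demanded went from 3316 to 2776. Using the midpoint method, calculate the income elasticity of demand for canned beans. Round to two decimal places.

%ΔQ = (2776 − 3316)/[(3316+2776)/2] = -540/3046 ≈ -0.1773.
%ΔM = (5,161 − 3,500)/[(3,500+5,161)/2] = 1661/4330.5 ≈ 0.3836.
E_I = %ΔQ/%ΔM ≈ -0.46.
E_I < 0: inferior good.

-0.46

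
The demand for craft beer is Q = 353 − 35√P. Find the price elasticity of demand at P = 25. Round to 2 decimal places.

At P = 25, Q = 178.
dQ/dP = −35/(2√P) = −35/(2·5).
Point elasticity E = (dQ/dP)·(P/Q) = -3.5 × 25/178 ≈ -0.49.
|E| < 1, so demand is inelastic at this price.

-0.49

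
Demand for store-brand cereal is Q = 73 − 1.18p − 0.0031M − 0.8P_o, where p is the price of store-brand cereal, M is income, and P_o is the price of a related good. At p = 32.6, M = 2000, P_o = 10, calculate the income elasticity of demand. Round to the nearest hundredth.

At the given point, Q = 73 − 1.18(32.6) − 0.0031(2000) − 0.8(10) = 73 − 38.468 − 6.2 − 8 = 20.332.
∂Q/∂M = −0.0031, so E_I = -0.0031·(2000/20.332) ≈ -0.30.
E_I < 0: inferior good.

-0.30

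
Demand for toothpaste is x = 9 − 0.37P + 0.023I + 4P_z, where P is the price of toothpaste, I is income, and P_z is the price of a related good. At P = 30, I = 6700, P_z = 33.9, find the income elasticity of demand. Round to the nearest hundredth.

Substituting, x = 9 − 0.37(30) + 0.023(6700) + 4(33.9) = 9 − 11.1 + 154.1 + 135.6 = 287.6.
∂x/∂I = +0.023, so E_I = 0.023·(6700/287.6) ≈ 0.54.
E_I ∈ (0,1): normal good (necessity).

0.54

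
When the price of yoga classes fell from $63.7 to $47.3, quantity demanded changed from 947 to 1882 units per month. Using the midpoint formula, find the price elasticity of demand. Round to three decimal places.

%Δq = (1882 − 947)/[(947 + 1882)/2] = 935/1414.5 ≈ 0.6610.
%Δp = (47.3 − 63.7)/[(63.7 + 47.3)/2] = -16.4/55.5 ≈ -0.2955.
Arc elasticity E = %Δq/%Δp ≈ 0.6610/-0.2955 ≈ -2.237.
|E| > 1: demand is elastic over this range.

-2.237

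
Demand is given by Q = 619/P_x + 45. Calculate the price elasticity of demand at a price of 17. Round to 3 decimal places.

At P_x = 17, Q = 81.4118.
dQ/dP_x = −619/P_x² = −2.1419.
Point elasticity E = (dQ/dP_x)·(P_x/Q) = -2.1419 × 17/81.4118 ≈ -0.447.
|E| < 1, so demand is inelastic at this price.

-0.447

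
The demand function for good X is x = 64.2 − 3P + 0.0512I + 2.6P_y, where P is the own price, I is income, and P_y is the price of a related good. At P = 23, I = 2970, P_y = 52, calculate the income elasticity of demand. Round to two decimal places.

x = 64.2 − 3(23) + 0.0512(2970) + 2.6(52) = 64.2 − 69 + 152.064 + 135.2 = 282.464.
∂x/∂I = +0.0512, so E_I = 0.0512·(2970/282.464) ≈ 0.54.
E_I ∈ (0,1): normal good (necessity).

0.54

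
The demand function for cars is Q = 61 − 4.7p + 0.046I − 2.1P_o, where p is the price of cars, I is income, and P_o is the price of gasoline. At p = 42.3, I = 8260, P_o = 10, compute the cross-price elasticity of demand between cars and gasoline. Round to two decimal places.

-0.09

At the given point, Q = 61 − 4.7(42.3) + 0.046(8260) − 2.1(10) = 61 − 198.81 + 379.96 − 21 = 221.15.
∂Q/∂P_o = −2.1, so E_xy = -2.1·(10/221.15) ≈ -0.09.
E_xy < 0: the goods are complements.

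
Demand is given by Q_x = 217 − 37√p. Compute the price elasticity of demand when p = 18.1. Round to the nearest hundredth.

-1.32

At p = 18.1, Q_x = 59.5868.
dQ_x/dp = −37/(2√p) = −37/(2·4.2544).
Point elasticity E = (dQ_x/dp)·(p/Q_x) = -4.3484 × 18.1/59.5868 ≈ -1.32.
|E| > 1, so demand is elastic at this price.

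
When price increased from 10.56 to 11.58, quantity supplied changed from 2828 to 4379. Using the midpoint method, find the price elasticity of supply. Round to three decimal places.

4.671

%ΔQ = (4379 − 2828)/[(2828 + 4379)/2] = 1551/3603.5 ≈ 0.4304.
%ΔP = (11.58 − 10.56)/[(10.56 + 11.58)/2] = 1.02/11.07 ≈ 0.0921.
Arc elasticity E = %ΔQ/%ΔP ≈ 0.4304/0.0921 ≈ 4.671.
|E| > 1: supply is elastic over this range.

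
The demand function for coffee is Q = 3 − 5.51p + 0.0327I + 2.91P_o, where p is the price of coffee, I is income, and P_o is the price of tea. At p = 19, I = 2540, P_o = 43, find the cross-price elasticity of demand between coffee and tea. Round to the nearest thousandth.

1.175

First evaluate Q: 3 − 5.51(19) + 0.0327(2540) + 2.91(43) = 3 − 104.69 + 83.058 + 125.13 = 106.498.
∂Q/∂P_o = +2.91, so E_xy = 2.91·(43/106.498) ≈ 1.175.
E_xy > 0: the goods are substitutes.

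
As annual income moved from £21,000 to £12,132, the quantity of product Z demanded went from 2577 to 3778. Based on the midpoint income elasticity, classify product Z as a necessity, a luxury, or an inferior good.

%ΔQ = (3778 − 2577)/[(2577+3778)/2] = 1201/3177.5 ≈ 0.3780.
%ΔY = (12,132 − 21,000)/[(21,000+12,132)/2] = -8868/16566 ≈ -0.5353.
E_I = %ΔQ/%ΔY ≈ -0.706.
E_I < 0: inferior good.

inferior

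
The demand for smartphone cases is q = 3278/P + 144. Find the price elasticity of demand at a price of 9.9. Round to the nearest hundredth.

-0.70

At P = 9.9, q = 475.1111.
dq/dP = −3278/P² = −33.4456.
Point elasticity E = (dq/dP)·(P/q) = -33.4456 × 9.9/475.1111 ≈ -0.70.
|E| < 1, so demand is inelastic at this price.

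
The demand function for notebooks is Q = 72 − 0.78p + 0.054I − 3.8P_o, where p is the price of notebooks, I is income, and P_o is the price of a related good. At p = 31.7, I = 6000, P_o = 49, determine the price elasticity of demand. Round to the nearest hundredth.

-0.13

Evaluating quantity at (p, I, P_o) gives Q = 72 − 0.78(31.7) + 0.054(6000) − 3.8(49) = 72 − 24.726 + 324 − 186.2 = 185.074.
∂Q/∂p = −0.78, so E_p = (−0.78)·(31.7/185.074) ≈ -0.13.
|E_p| < 1: demand is inelastic.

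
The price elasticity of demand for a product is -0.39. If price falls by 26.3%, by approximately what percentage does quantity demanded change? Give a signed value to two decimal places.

%ΔQ ≈ E × %ΔP = (-0.39) × (-26.3%) ≈ 10.26%.

10.26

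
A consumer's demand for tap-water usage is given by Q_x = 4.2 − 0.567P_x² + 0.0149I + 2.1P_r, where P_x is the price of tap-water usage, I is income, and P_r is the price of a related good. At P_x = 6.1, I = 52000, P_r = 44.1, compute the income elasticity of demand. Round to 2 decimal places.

At the given point, Q_x = 4.2 − 0.567(6.1)² + 0.0149(52000) + 2.1(44.1) = 4.2 − 21.0981 + 774.8 + 92.61 = 850.5119.
∂Q_x/∂I = +0.0149, so E_I = 0.0149·(52000/850.5119) ≈ 0.91.
E_I ∈ (0,1): normal good (necessity).

0.91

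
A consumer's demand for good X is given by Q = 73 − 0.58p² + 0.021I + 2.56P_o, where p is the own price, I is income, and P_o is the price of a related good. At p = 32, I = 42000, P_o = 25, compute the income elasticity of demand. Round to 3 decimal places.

2.075

At the given point, Q = 73 − 0.58(32)² + 0.021(42000) + 2.56(25) = 73 − 593.92 + 882 + 64 = 425.08.
∂Q/∂I = +0.021, so E_I = 0.021·(42000/425.08) ≈ 2.075.
E_I > 1: normal good (luxury).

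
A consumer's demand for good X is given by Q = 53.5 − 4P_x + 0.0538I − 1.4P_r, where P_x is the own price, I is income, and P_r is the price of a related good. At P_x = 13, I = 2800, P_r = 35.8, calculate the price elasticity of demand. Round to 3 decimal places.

Evaluating quantity at (P_x, I, P_r) gives Q = 53.5 − 4(13) + 0.0538(2800) − 1.4(35.8) = 53.5 − 52 + 150.64 − 50.12 = 102.02.
∂Q/∂P_x = −4, so E_p = (−4)·(13/102.02) ≈ -0.510.
|E_p| < 1: demand is inelastic.

-0.510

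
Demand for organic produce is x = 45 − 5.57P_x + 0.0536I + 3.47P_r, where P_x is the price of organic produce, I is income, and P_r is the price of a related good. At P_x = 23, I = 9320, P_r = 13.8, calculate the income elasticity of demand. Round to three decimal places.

1.076

Evaluating quantity at (P_x, I, P_r) gives x = 45 − 5.57(23) + 0.0536(9320) + 3.47(13.8) = 45 − 128.11 + 499.552 + 47.886 = 464.328.
∂x/∂I = +0.0536, so E_I = 0.0536·(9320/464.328) ≈ 1.076.
E_I > 1: normal good (luxury).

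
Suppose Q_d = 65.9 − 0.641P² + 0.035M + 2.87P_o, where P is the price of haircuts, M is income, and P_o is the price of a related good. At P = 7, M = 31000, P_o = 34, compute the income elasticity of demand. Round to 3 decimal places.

0.891

Q_d = 65.9 − 0.641(7)² + 0.035(31000) + 2.87(34) = 65.9 − 31.409 + 1085 + 97.58 = 1217.071.
∂Q_d/∂M = +0.035, so E_I = 0.035·(31000/1217.071) ≈ 0.891.
E_I ∈ (0,1): normal good (necessity).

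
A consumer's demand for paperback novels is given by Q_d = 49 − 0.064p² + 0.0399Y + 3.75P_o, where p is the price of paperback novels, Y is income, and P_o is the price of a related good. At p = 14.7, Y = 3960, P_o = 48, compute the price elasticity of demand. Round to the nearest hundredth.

-0.07

First evaluate Q_d: 49 − 0.064(14.7)² + 0.0399(3960) + 3.75(48) = 49 − 13.8298 + 158.004 + 180 = 373.1742.
∂Q_d/∂p = −2·0.064·p = -1.8816, so E_p = -1.8816·(14.7/373.1742) ≈ -0.07.
|E_p| < 1: demand is inelastic.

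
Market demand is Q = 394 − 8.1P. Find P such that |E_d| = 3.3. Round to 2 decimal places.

Set −bP/(a − bP) = −3.3 ⇒ bP = 3.3(a − bP) ⇒ bP(1+3.3) = 3.3·a.
P = 3.3·394/(8.1·4.3) ≈ 37.33.

37.33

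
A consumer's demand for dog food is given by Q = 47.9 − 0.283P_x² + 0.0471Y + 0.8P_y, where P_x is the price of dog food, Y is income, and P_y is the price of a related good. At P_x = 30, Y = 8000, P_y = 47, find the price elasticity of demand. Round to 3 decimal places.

At the given point, Q = 47.9 − 0.283(30)² + 0.0471(8000) + 0.8(47) = 47.9 − 254.7 + 376.8 + 37.6 = 207.6.
∂Q/∂P_x = −2·0.283·P_x = -16.98, so E_p = -16.98·(30/207.6) ≈ -2.454.
|E_p| > 1: demand is elastic.

-2.454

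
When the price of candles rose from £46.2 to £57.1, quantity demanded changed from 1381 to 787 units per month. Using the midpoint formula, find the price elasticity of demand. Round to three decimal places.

%ΔQ = (787 − 1381)/[(1381 + 787)/2] = -594/1084 ≈ -0.5480.
%ΔP = (57.1 − 46.2)/[(46.2 + 57.1)/2] = 10.9/51.65 ≈ 0.2110.
Arc elasticity E = %ΔQ/%ΔP ≈ -0.5480/0.2110 ≈ -2.597.
|E| > 1: demand is elastic over this range.

-2.597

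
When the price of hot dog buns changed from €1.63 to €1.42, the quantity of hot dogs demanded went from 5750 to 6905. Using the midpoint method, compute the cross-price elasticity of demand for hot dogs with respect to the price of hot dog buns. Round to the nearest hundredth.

%ΔQ_x = (6905 − 5750)/[(5750+6905)/2] = 1155/6327.5 ≈ 0.1825.
%ΔP_y = (1.42 − 1.63)/[(1.63+1.42)/2] ≈ -0.1377.
E_xy = 0.1825/-0.1377 ≈ -1.33.
E_xy < 0, so hot dogs and hot dog buns are complements.

-1.33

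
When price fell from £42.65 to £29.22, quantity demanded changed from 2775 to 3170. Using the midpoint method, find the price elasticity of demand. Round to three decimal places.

%ΔQ = (3170 − 2775)/[(2775 + 3170)/2] = 395/2972.5 ≈ 0.1329.
%Δp = (29.22 − 42.65)/[(42.65 + 29.22)/2] = -13.43/35.935 ≈ -0.3737.
Arc elasticity E = %ΔQ/%Δp ≈ 0.1329/-0.3737 ≈ -0.356.
|E| < 1: demand is inelastic over this range.

-0.356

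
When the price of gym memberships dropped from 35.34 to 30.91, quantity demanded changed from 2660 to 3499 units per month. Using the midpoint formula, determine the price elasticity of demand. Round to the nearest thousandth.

-2.037

%ΔQ = (3499 − 2660)/[(2660 + 3499)/2] = 839/3079.5 ≈ 0.2724.
%Δp = (30.91 − 35.34)/[(35.34 + 30.91)/2] = -4.43/33.125 ≈ -0.1337.
Arc elasticity E = %ΔQ/%Δp ≈ 0.2724/-0.1337 ≈ -2.037.
|E| > 1: demand is elastic over this range.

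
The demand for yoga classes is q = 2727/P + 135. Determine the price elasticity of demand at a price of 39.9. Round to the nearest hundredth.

-0.34

At P = 39.9, q = 203.3459.
dq/dP = −2727/P² = −1.7129.
Point elasticity E = (dq/dP)·(P/q) = -1.7129 × 39.9/203.3459 ≈ -0.34.
|E| < 1, so demand is inelastic at this price.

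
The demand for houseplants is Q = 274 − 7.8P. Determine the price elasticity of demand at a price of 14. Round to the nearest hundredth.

At P = 14, Q = 164.8.
dQ/dP = −7.8.
Point elasticity E = (dQ/dP)·(P/Q) = -7.8 × 14/164.8 ≈ -0.66.
|E| < 1, so demand is inelastic at this price.

-0.66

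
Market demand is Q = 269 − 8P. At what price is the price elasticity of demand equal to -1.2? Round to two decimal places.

18.34

Set −bP/(a − bP) = −1.2 ⇒ bP = 1.2(a − bP) ⇒ bP(1+1.2) = 1.2·a.
P = 1.2·269/(8·2.2) ≈ 18.34.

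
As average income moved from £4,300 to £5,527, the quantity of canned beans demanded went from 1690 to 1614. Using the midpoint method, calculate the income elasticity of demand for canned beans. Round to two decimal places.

-0.18

%ΔQ = (1614 − 1690)/[(1690+1614)/2] = -76/1652 ≈ -0.0460.
%ΔI = (5,527 − 4,300)/[(4,300+5,527)/2] = 1227/4913.5 ≈ 0.2497.
E_I = %ΔQ/%ΔI ≈ -0.18.
E_I < 0: inferior good.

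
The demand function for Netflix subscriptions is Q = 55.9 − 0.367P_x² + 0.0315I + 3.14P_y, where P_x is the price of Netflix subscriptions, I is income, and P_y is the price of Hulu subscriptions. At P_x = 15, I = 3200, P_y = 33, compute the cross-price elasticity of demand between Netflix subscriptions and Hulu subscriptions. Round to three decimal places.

First evaluate Q: 55.9 − 0.367(15)² + 0.0315(3200) + 3.14(33) = 55.9 − 82.575 + 100.8 + 103.62 = 177.745.
∂Q/∂P_y = +3.14, so E_xy = 3.14·(33/177.745) ≈ 0.583.
E_xy > 0: the goods are substitutes.

0.583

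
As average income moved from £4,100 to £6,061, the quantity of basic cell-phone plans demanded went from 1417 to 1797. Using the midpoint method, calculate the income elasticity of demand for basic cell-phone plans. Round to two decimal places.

0.61

%ΔQ = (1797 − 1417)/[(1417+1797)/2] = 380/1607 ≈ 0.2365.
%ΔI = (6,061 − 4,100)/[(4,100+6,061)/2] = 1961/5080.5 ≈ 0.3860.
E_I = %ΔQ/%ΔI ≈ 0.61.
E_I ∈ (0,1): normal good (necessity).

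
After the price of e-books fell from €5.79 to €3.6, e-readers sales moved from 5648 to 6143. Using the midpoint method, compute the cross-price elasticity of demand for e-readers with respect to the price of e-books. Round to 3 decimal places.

-0.180

%ΔQ_x = (6143 − 5648)/[(5648+6143)/2] = 495/5895.5 ≈ 0.0840.
%ΔP_y = (3.6 − 5.79)/[(5.79+3.6)/2] ≈ -0.4665.
E_xy = 0.0840/-0.4665 ≈ -0.180.
E_xy < 0, so e-readers and e-books are complements.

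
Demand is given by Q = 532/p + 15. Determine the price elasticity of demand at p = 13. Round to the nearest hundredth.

-0.73

At p = 13, Q = 55.9231.
dQ/dp = −532/p² = −3.1479.
Point elasticity E = (dQ/dp)·(p/Q) = -3.1479 × 13/55.9231 ≈ -0.73.
|E| < 1, so demand is inelastic at this price.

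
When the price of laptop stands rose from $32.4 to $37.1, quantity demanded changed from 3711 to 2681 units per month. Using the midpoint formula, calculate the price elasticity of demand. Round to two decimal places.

%ΔQ = (2681 − 3711)/[(3711 + 2681)/2] = -1030/3196 ≈ -0.3223.
%ΔP = (37.1 − 32.4)/[(32.4 + 37.1)/2] = 4.7/34.75 ≈ 0.1353.
Arc elasticity E = %ΔQ/%ΔP ≈ -0.3223/0.1353 ≈ -2.38.
|E| > 1: demand is elastic over this range.

-2.38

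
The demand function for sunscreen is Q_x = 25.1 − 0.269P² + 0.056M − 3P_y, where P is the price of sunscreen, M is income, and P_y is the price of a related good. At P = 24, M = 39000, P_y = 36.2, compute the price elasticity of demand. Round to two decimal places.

Evaluating quantity at (P, M, P_y) gives Q_x = 25.1 − 0.269(24)² + 0.056(39000) − 3(36.2) = 25.1 − 154.944 + 2184 − 108.6 = 1945.556.
∂Q_x/∂P = −2·0.269·P = -12.912, so E_p = -12.912·(24/1945.556) ≈ -0.16.
|E_p| < 1: demand is inelastic.

-0.16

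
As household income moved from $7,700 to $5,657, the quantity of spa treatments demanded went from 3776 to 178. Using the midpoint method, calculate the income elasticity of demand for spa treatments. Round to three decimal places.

5.949

%ΔQ = (178 − 3776)/[(3776+178)/2] = -3598/1977 ≈ -1.8199.
%ΔI = (5,657 − 7,700)/[(7,700+5,657)/2] = -2043/6678.5 ≈ -0.3059.
E_I = %ΔQ/%ΔI ≈ 5.949.
E_I > 1: normal good (luxury).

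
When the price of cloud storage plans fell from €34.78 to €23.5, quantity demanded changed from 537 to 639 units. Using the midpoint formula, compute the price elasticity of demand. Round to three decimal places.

%ΔQ = (639 − 537)/[(537 + 639)/2] = 102/588 ≈ 0.1735.
%ΔP = (23.5 − 34.78)/[(34.78 + 23.5)/2] = -11.28/29.14 ≈ -0.3871.
Arc elasticity E = %ΔQ/%ΔP ≈ 0.1735/-0.3871 ≈ -0.448.
|E| < 1: demand is inelastic over this range.

-0.448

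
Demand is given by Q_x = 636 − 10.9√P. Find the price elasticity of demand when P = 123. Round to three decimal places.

-0.117

At P = 123, Q_x = 515.1132.
dQ_x/dP = −10.9/(2√P) = −10.9/(2·11.0905).
Point elasticity E = (dQ_x/dP)·(P/Q_x) = -0.4914 × 123/515.1132 ≈ -0.117.
|E| < 1, so demand is inelastic at this price.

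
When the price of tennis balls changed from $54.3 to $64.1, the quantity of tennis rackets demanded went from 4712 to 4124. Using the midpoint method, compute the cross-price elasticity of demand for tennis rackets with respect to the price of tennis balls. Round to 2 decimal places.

%ΔQ_x = (4124 − 4712)/[(4712+4124)/2] = -588/4418 ≈ -0.1331.
%ΔP_y = (64.1 − 54.3)/[(54.3+64.1)/2] ≈ 0.1655.
E_xy = -0.1331/0.1655 ≈ -0.80.
E_xy < 0, so tennis rackets and tennis balls are complements.

-0.80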